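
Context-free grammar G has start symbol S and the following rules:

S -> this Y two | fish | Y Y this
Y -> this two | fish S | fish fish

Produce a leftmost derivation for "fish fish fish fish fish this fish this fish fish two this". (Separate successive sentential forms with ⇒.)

S ⇒ Y Y this ⇒ fish S Y this ⇒ fish Y Y this Y this ⇒ fish fish fish Y this Y this ⇒ fish fish fish fish S this Y this ⇒ fish fish fish fish fish this Y this ⇒ fish fish fish fish fish this fish S this ⇒ fish fish fish fish fish this fish this Y two this ⇒ fish fish fish fish fish this fish this fish S two this ⇒ fish fish fish fish fish this fish this fish fish two this

S ⇒ Y Y this   [S -> Y Y this]
Y Y this ⇒ fish S Y this   [Y -> fish S]
fish S Y this ⇒ fish Y Y this Y this   [S -> Y Y this]
fish Y Y this Y this ⇒ fish fish fish Y this Y this   [Y -> fish fish]
fish fish fish Y this Y this ⇒ fish fish fish fish S this Y this   [Y -> fish S]
fish fish fish fish S this Y this ⇒ fish fish fish fish fish this Y this   [S -> fish]
fish fish fish fish fish this Y this ⇒ fish fish fish fish fish this fish S this   [Y -> fish S]
fish fish fish fish fish this fish S this ⇒ fish fish fish fish fish this fish this Y two this   [S -> this Y two]
fish fish fish fish fish this fish this Y two this ⇒ fish fish fish fish fish this fish this fish S two this   [Y -> fish S]
fish fish fish fish fish this fish this fish S two this ⇒ fish fish fish fish fish this fish this fish fish two this   [S -> fish]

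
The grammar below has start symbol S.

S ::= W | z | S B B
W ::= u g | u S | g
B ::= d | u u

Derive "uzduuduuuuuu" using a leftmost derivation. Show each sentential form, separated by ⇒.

S ⇒ SBB   [S ::= S B B]
SBB ⇒ SBBBB   [S ::= S B B]
SBBBB ⇒ SBBBBBB   [S ::= S B B]
SBBBBBB ⇒ WBBBBBB   [S ::= W]
WBBBBBB ⇒ uSBBBBBB   [W ::= u S]
uSBBBBBB ⇒ uzBBBBBB   [S ::= z]
uzBBBBBB ⇒ uzdBBBBB   [B ::= d]
uzdBBBBB ⇒ uzduuBBBB   [B ::= u u]
uzduuBBBB ⇒ uzduudBBB   [B ::= d]
uzduudBBB ⇒ uzduuduuBB   [B ::= u u]
uzduuduuBB ⇒ uzduuduuuuB   [B ::= u u]
uzduuduuuuB ⇒ uzduuduuuuuu   [B ::= u u]

S ⇒ SBB ⇒ SBBBB ⇒ SBBBBBB ⇒ WBBBBBB ⇒ uSBBBBBB ⇒ uzBBBBBB ⇒ uzdBBBBB ⇒ uzduuBBBB ⇒ uzduudBBB ⇒ uzduuduuBB ⇒ uzduuduuuuB ⇒ uzduuduuuuuu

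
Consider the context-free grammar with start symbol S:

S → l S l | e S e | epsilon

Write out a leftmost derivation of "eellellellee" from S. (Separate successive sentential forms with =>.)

S => eSe   [S → e S e]
eSe => eeSee   [S → e S e]
eeSee => eelSlee   [S → l S l]
eelSlee => eellSllee   [S → l S l]
eellSllee => eelleSellee   [S → e S e]
eelleSellee => eellelSlellee   [S → l S l]
eellelSlellee => eellellellee   [S → epsilon]

S => eSe => eeSee => eelSlee => eellSllee => eelleSellee => eellelSlellee => eellellellee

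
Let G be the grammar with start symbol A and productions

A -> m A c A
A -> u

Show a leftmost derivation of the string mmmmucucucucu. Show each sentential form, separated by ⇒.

A ⇒ mAcA ⇒ mmAcAcA ⇒ mmmAcAcAcA ⇒ mmmmAcAcAcAcA ⇒ mmmmucAcAcAcA ⇒ mmmmucucAcAcA ⇒ mmmmucucucAcA ⇒ mmmmucucucucA ⇒ mmmmucucucucu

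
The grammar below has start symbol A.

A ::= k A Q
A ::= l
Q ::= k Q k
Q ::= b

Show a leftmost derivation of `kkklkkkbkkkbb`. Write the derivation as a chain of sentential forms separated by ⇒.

A ⇒ kAQ ⇒ kkAQQ ⇒ kkkAQQQ ⇒ kkklQQQ ⇒ kkklkQkQQ ⇒ kkklkkQkkQQ ⇒ kkklkkkQkkkQQ ⇒ kkklkkkbkkkQQ ⇒ kkklkkkbkkkbQ ⇒ kkklkkkbkkkbb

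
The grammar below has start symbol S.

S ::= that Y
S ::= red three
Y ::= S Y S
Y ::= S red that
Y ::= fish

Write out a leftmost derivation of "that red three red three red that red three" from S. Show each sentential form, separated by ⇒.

S ⇒ that Y ⇒ that S Y S ⇒ that red three Y S ⇒ that red three S red that S ⇒ that red three red three red that S ⇒ that red three red three red that red three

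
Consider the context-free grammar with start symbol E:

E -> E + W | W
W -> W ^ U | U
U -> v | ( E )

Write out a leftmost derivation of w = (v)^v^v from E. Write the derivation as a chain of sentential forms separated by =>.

E => W => W^U => W^U^U => U^U^U => (E)^U^U => (W)^U^U => (U)^U^U => (v)^U^U => (v)^v^U => (v)^v^v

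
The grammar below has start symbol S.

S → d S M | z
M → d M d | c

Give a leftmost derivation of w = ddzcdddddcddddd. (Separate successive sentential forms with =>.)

S=>dSM=>ddSMM=>ddzMM=>ddzcM=>ddzcdMd=>ddzcddMdd=>ddzcdddMddd=>ddzcddddMdddd=>ddzcdddddMddddd=>ddzcdddddcddddd

S => dSM   [S → d S M]
dSM => ddSMM   [S → d S M]
ddSMM => ddzMM   [S → z]
ddzMM => ddzcM   [M → c]
ddzcM => ddzcdMd   [M → d M d]
ddzcdMd => ddzcddMdd   [M → d M d]
ddzcddMdd => ddzcdddMddd   [M → d M d]
ddzcdddMddd => ddzcddddMdddd   [M → d M d]
ddzcddddMdddd => ddzcdddddMddddd   [M → d M d]
ddzcdddddMddddd => ddzcdddddcddddd   [M → c]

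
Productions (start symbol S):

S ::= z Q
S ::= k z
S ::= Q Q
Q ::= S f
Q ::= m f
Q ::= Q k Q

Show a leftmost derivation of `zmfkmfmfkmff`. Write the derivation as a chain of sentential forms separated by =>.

S => zQ => zSf => zQQf => zQkQQf => zmfkQQf => zmfkmfQf => zmfkmfQkQf => zmfkmfmfkQf => zmfkmfmfkmff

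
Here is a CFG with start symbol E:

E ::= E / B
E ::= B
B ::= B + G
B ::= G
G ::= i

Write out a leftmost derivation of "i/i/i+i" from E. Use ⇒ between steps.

E ⇒ E/B ⇒ E/B/B ⇒ B/B/B ⇒ G/B/B ⇒ i/B/B ⇒ i/G/B ⇒ i/i/B ⇒ i/i/B+G ⇒ i/i/G+G ⇒ i/i/i+G ⇒ i/i/i+i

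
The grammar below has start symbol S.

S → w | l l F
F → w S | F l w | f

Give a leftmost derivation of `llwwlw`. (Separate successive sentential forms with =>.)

S => llF => llFlw => llwSlw => llwwlw

S => llF   [S → l l F]
llF => llFlw   [F → F l w]
llFlw => llwSlw   [F → w S]
llwSlw => llwwlw   [S → w]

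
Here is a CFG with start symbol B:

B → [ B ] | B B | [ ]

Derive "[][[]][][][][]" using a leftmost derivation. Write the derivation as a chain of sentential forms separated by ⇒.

B ⇒ BB   [B → B B]
BB ⇒ BBB   [B → B B]
BBB ⇒ BBBB   [B → B B]
BBBB ⇒ BBBBB   [B → B B]
BBBBB ⇒ []BBBB   [B → [ ]]
[]BBBB ⇒ []BBBBB   [B → B B]
[]BBBBB ⇒ [][B]BBBB   [B → [ B ]]
[][B]BBBB ⇒ [][[]]BBBB   [B → [ ]]
[][[]]BBBB ⇒ [][[]][]BBB   [B → [ ]]
[][[]][]BBB ⇒ [][[]][][]BB   [B → [ ]]
[][[]][][]BB ⇒ [][[]][][][]B   [B → [ ]]
[][[]][][][]B ⇒ [][[]][][][][]   [B → [ ]]

B ⇒ BB ⇒ BBB ⇒ BBBB ⇒ BBBBB ⇒ []BBBB ⇒ []BBBBB ⇒ [][B]BBBB ⇒ [][[]]BBBB ⇒ [][[]][]BBB ⇒ [][[]][][]BB ⇒ [][[]][][][]B ⇒ [][[]][][][][]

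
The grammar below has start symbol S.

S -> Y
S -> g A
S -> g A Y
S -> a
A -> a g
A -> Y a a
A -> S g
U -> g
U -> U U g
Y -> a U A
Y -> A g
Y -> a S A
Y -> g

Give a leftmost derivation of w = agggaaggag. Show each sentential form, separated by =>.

S => Y => aSA => agAYA => agSgYA => aggAgYA => aggYaagYA => agggaagYA => agggaaggA => agggaaggag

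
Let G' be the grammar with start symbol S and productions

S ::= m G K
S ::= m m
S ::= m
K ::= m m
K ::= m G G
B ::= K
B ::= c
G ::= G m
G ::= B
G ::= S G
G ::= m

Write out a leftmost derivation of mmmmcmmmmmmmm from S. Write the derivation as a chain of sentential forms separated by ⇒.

S ⇒ mGK ⇒ mGmK ⇒ mSGmK ⇒ mmmGmK ⇒ mmmGmmK ⇒ mmmGmmmK ⇒ mmmGmmmmK ⇒ mmmSGmmmmK ⇒ mmmmGmmmmK ⇒ mmmmGmmmmmK ⇒ mmmmGmmmmmmK ⇒ mmmmBmmmmmmK ⇒ mmmmcmmmmmmK ⇒ mmmmcmmmmmmmm

S ⇒ mGK   [S ::= m G K]
mGK ⇒ mGmK   [G ::= G m]
mGmK ⇒ mSGmK   [G ::= S G]
mSGmK ⇒ mmmGmK   [S ::= m m]
mmmGmK ⇒ mmmGmmK   [G ::= G m]
mmmGmmK ⇒ mmmGmmmK   [G ::= G m]
mmmGmmmK ⇒ mmmGmmmmK   [G ::= G m]
mmmGmmmmK ⇒ mmmSGmmmmK   [G ::= S G]
mmmSGmmmmK ⇒ mmmmGmmmmK   [S ::= m]
mmmmGmmmmK ⇒ mmmmGmmmmmK   [G ::= G m]
mmmmGmmmmmK ⇒ mmmmGmmmmmmK   [G ::= G m]
mmmmGmmmmmmK ⇒ mmmmBmmmmmmK   [G ::= B]
mmmmBmmmmmmK ⇒ mmmmcmmmmmmK   [B ::= c]
mmmmcmmmmmmK ⇒ mmmmcmmmmmmmm   [K ::= m m]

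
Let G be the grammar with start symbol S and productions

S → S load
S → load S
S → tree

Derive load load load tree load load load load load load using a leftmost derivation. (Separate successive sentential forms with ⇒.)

S ⇒ S load ⇒ S load load ⇒ S load load load ⇒ load S load load load ⇒ load load S load load load ⇒ load load load S load load load ⇒ load load load S load load load load ⇒ load load load S load load load load load ⇒ load load load S load load load load load load ⇒ load load load tree load load load load load load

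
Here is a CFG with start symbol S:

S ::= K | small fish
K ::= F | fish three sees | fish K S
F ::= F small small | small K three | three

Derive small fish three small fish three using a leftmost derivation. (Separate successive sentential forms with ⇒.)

S ⇒ K   [S ::= K]
K ⇒ F   [K ::= F]
F ⇒ small K three   [F ::= small K three]
small K three ⇒ small fish K S three   [K ::= fish K S]
small fish K S three ⇒ small fish F S three   [K ::= F]
small fish F S three ⇒ small fish three S three   [F ::= three]
small fish three S three ⇒ small fish three small fish three   [S ::= small fish]

S ⇒ K ⇒ F ⇒ small K three ⇒ small fish K S three ⇒ small fish F S three ⇒ small fish three S three ⇒ small fish three small fish three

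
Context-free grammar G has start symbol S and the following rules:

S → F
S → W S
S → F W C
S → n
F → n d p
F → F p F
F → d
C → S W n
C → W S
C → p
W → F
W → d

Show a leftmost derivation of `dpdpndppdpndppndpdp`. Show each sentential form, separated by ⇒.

S ⇒ FWC ⇒ FpFWC ⇒ FpFpFWC ⇒ dpFpFWC ⇒ dpFpFpFWC ⇒ dpFpFpFpFWC ⇒ dpFpFpFpFpFWC ⇒ dpdpFpFpFpFWC ⇒ dpdpndppFpFpFWC ⇒ dpdpndppdpFpFWC ⇒ dpdpndppdpndppFWC ⇒ dpdpndppdpndppndpWC ⇒ dpdpndppdpndppndpdC ⇒ dpdpndppdpndppndpdp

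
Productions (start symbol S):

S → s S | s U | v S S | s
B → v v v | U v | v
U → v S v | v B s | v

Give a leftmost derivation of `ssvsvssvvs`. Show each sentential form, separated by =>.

S=>sS=>ssS=>ssvSS=>ssvsUS=>ssvsvSvS=>ssvsvsSvS=>ssvsvssUvS=>ssvsvssvvS=>ssvsvssvvs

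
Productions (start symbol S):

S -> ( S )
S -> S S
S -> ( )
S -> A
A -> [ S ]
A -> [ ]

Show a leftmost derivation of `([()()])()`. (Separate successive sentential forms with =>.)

S=>SS=>(S)S=>(A)S=>([S])S=>([SS])S=>([()S])S=>([()()])S=>([()()])()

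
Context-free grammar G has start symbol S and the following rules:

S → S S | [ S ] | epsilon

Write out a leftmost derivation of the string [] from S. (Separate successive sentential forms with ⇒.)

S ⇒ SS ⇒ [S]S ⇒ []S ⇒ []

S ⇒ SS   [S → S S]
SS ⇒ [S]S   [S → [ S ]]
[S]S ⇒ []S   [S → epsilon]
[]S ⇒ []   [S → epsilon]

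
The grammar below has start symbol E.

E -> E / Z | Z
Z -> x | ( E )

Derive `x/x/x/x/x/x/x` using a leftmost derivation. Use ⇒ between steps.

E ⇒ E/Z   [E -> E / Z]
E/Z ⇒ E/Z/Z   [E -> E / Z]
E/Z/Z ⇒ E/Z/Z/Z   [E -> E / Z]
E/Z/Z/Z ⇒ E/Z/Z/Z/Z   [E -> E / Z]
E/Z/Z/Z/Z ⇒ E/Z/Z/Z/Z/Z   [E -> E / Z]
E/Z/Z/Z/Z/Z ⇒ E/Z/Z/Z/Z/Z/Z   [E -> E / Z]
E/Z/Z/Z/Z/Z/Z ⇒ Z/Z/Z/Z/Z/Z/Z   [E -> Z]
Z/Z/Z/Z/Z/Z/Z ⇒ x/Z/Z/Z/Z/Z/Z   [Z -> x]
x/Z/Z/Z/Z/Z/Z ⇒ x/x/Z/Z/Z/Z/Z   [Z -> x]
x/x/Z/Z/Z/Z/Z ⇒ x/x/x/Z/Z/Z/Z   [Z -> x]
x/x/x/Z/Z/Z/Z ⇒ x/x/x/x/Z/Z/Z   [Z -> x]
x/x/x/x/Z/Z/Z ⇒ x/x/x/x/x/Z/Z   [Z -> x]
x/x/x/x/x/Z/Z ⇒ x/x/x/x/x/x/Z   [Z -> x]
x/x/x/x/x/x/Z ⇒ x/x/x/x/x/x/x   [Z -> x]

E ⇒ E/Z ⇒ E/Z/Z ⇒ E/Z/Z/Z ⇒ E/Z/Z/Z/Z ⇒ E/Z/Z/Z/Z/Z ⇒ E/Z/Z/Z/Z/Z/Z ⇒ Z/Z/Z/Z/Z/Z/Z ⇒ x/Z/Z/Z/Z/Z/Z ⇒ x/x/Z/Z/Z/Z/Z ⇒ x/x/x/Z/Z/Z/Z ⇒ x/x/x/x/Z/Z/Z ⇒ x/x/x/x/x/Z/Z ⇒ x/x/x/x/x/x/Z ⇒ x/x/x/x/x/x/x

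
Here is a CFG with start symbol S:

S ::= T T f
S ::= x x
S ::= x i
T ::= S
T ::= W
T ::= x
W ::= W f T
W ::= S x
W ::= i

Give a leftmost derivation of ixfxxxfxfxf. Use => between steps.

S => TTf => STf => TTfTf => WTfTf => iTfTf => ixfTf => ixfWf => ixfWfTf => ixfSxfTf => ixfTTfxfTf => ixfxTfxfTf => ixfxSfxfTf => ixfxxxfxfTf => ixfxxxfxfxf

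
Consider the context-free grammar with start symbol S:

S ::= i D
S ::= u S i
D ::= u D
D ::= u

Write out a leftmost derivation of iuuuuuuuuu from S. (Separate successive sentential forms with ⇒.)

S⇒iD⇒iuD⇒iuuD⇒iuuuD⇒iuuuuD⇒iuuuuuD⇒iuuuuuuD⇒iuuuuuuuD⇒iuuuuuuuuD⇒iuuuuuuuuu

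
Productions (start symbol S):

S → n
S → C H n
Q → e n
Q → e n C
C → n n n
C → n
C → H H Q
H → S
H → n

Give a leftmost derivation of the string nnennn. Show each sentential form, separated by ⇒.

S⇒CHn⇒HHQHn⇒nHQHn⇒nSQHn⇒nnQHn⇒nnenHn⇒nnennn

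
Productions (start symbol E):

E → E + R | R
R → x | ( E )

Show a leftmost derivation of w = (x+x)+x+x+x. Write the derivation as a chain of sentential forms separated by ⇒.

E ⇒ E+R   [E → E + R]
E+R ⇒ E+R+R   [E → E + R]
E+R+R ⇒ E+R+R+R   [E → E + R]
E+R+R+R ⇒ R+R+R+R   [E → R]
R+R+R+R ⇒ (E)+R+R+R   [R → ( E )]
(E)+R+R+R ⇒ (E+R)+R+R+R   [E → E + R]
(E+R)+R+R+R ⇒ (R+R)+R+R+R   [E → R]
(R+R)+R+R+R ⇒ (x+R)+R+R+R   [R → x]
(x+R)+R+R+R ⇒ (x+x)+R+R+R   [R → x]
(x+x)+R+R+R ⇒ (x+x)+x+R+R   [R → x]
(x+x)+x+R+R ⇒ (x+x)+x+x+R   [R → x]
(x+x)+x+x+R ⇒ (x+x)+x+x+x   [R → x]

E ⇒ E+R ⇒ E+R+R ⇒ E+R+R+R ⇒ R+R+R+R ⇒ (E)+R+R+R ⇒ (E+R)+R+R+R ⇒ (R+R)+R+R+R ⇒ (x+R)+R+R+R ⇒ (x+x)+R+R+R ⇒ (x+x)+x+R+R ⇒ (x+x)+x+x+R ⇒ (x+x)+x+x+x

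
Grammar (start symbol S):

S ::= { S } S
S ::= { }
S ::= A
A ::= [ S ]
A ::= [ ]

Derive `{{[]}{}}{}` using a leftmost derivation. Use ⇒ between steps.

S ⇒ {S}S   [S ::= { S } S]
{S}S ⇒ {{S}S}S   [S ::= { S } S]
{{S}S}S ⇒ {{A}S}S   [S ::= A]
{{A}S}S ⇒ {{[]}S}S   [A ::= [ ]]
{{[]}S}S ⇒ {{[]}{}}S   [S ::= { }]
{{[]}{}}S ⇒ {{[]}{}}{}   [S ::= { }]

S ⇒ {S}S ⇒ {{S}S}S ⇒ {{A}S}S ⇒ {{[]}S}S ⇒ {{[]}{}}S ⇒ {{[]}{}}{}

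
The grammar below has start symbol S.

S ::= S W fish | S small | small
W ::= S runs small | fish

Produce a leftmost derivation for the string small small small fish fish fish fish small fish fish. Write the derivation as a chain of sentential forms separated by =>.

S => S W fish   [S ::= S W fish]
S W fish => S small W fish   [S ::= S small]
S small W fish => S W fish small W fish   [S ::= S W fish]
S W fish small W fish => S W fish W fish small W fish   [S ::= S W fish]
S W fish W fish small W fish => S small W fish W fish small W fish   [S ::= S small]
S small W fish W fish small W fish => S small small W fish W fish small W fish   [S ::= S small]
S small small W fish W fish small W fish => small small small W fish W fish small W fish   [S ::= small]
small small small W fish W fish small W fish => small small small fish fish W fish small W fish   [W ::= fish]
small small small fish fish W fish small W fish => small small small fish fish fish fish small W fish   [W ::= fish]
small small small fish fish fish fish small W fish => small small small fish fish fish fish small fish fish   [W ::= fish]

S => S W fish => S small W fish => S W fish small W fish => S W fish W fish small W fish => S small W fish W fish small W fish => S small small W fish W fish small W fish => small small small W fish W fish small W fish => small small small fish fish W fish small W fish => small small small fish fish fish fish small W fish => small small small fish fish fish fish small fish fish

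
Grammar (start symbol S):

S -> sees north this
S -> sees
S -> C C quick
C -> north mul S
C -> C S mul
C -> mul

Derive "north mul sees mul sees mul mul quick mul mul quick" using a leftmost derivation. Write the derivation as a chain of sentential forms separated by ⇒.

S ⇒ C C quick ⇒ C S mul C quick ⇒ north mul S S mul C quick ⇒ north mul sees S mul C quick ⇒ north mul sees C C quick mul C quick ⇒ north mul sees C S mul C quick mul C quick ⇒ north mul sees mul S mul C quick mul C quick ⇒ north mul sees mul sees mul C quick mul C quick ⇒ north mul sees mul sees mul mul quick mul C quick ⇒ north mul sees mul sees mul mul quick mul mul quick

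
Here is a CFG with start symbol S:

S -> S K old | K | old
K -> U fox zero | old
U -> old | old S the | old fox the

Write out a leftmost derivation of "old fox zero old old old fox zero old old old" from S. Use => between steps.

S => S K old => S K old K old => S K old K old K old => K K old K old K old => U fox zero K old K old K old => old fox zero K old K old K old => old fox zero old old K old K old => old fox zero old old U fox zero old K old => old fox zero old old old fox zero old K old => old fox zero old old old fox zero old old old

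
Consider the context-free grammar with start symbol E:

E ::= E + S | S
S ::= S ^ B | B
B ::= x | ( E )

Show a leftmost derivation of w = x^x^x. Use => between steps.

E => S   [E ::= S]
S => S^B   [S ::= S ^ B]
S^B => S^B^B   [S ::= S ^ B]
S^B^B => B^B^B   [S ::= B]
B^B^B => x^B^B   [B ::= x]
x^B^B => x^x^B   [B ::= x]
x^x^B => x^x^x   [B ::= x]

E=>S=>S^B=>S^B^B=>B^B^B=>x^B^B=>x^x^B=>x^x^x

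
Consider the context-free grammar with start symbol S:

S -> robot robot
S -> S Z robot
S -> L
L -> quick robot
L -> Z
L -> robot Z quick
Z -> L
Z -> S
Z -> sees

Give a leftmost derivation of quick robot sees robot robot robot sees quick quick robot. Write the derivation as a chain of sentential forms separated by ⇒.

S ⇒ S Z robot ⇒ S Z robot Z robot ⇒ L Z robot Z robot ⇒ quick robot Z robot Z robot ⇒ quick robot sees robot Z robot ⇒ quick robot sees robot S robot ⇒ quick robot sees robot L robot ⇒ quick robot sees robot robot Z quick robot ⇒ quick robot sees robot robot S quick robot ⇒ quick robot sees robot robot L quick robot ⇒ quick robot sees robot robot robot Z quick quick robot ⇒ quick robot sees robot robot robot sees quick quick robot

S ⇒ S Z robot   [S -> S Z robot]
S Z robot ⇒ S Z robot Z robot   [S -> S Z robot]
S Z robot Z robot ⇒ L Z robot Z robot   [S -> L]
L Z robot Z robot ⇒ quick robot Z robot Z robot   [L -> quick robot]
quick robot Z robot Z robot ⇒ quick robot sees robot Z robot   [Z -> sees]
quick robot sees robot Z robot ⇒ quick robot sees robot S robot   [Z -> S]
quick robot sees robot S robot ⇒ quick robot sees robot L robot   [S -> L]
quick robot sees robot L robot ⇒ quick robot sees robot robot Z quick robot   [L -> robot Z quick]
quick robot sees robot robot Z quick robot ⇒ quick robot sees robot robot S quick robot   [Z -> S]
quick robot sees robot robot S quick robot ⇒ quick robot sees robot robot L quick robot   [S -> L]
quick robot sees robot robot L quick robot ⇒ quick robot sees robot robot robot Z quick quick robot   [L -> robot Z quick]
quick robot sees robot robot robot Z quick quick robot ⇒ quick robot sees robot robot robot sees quick quick robot   [Z -> sees]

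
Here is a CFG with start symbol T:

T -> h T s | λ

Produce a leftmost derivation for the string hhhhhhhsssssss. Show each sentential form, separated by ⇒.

T⇒hTs⇒hhTss⇒hhhTsss⇒hhhhTssss⇒hhhhhTsssss⇒hhhhhhTssssss⇒hhhhhhhTsssssss⇒hhhhhhhsssssss

T ⇒ hTs   [T -> h T s]
hTs ⇒ hhTss   [T -> h T s]
hhTss ⇒ hhhTsss   [T -> h T s]
hhhTsss ⇒ hhhhTssss   [T -> h T s]
hhhhTssss ⇒ hhhhhTsssss   [T -> h T s]
hhhhhTsssss ⇒ hhhhhhTssssss   [T -> h T s]
hhhhhhTssssss ⇒ hhhhhhhTsssssss   [T -> h T s]
hhhhhhhTsssssss ⇒ hhhhhhhsssssss   [T -> λ]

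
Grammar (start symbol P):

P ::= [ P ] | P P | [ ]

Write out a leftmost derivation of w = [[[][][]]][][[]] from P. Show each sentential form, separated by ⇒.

P⇒PP⇒[P]P⇒[[P]]P⇒[[PP]]P⇒[[[]P]]P⇒[[[]PP]]P⇒[[[][]P]]P⇒[[[][][]]]P⇒[[[][][]]]PP⇒[[[][][]]][]P⇒[[[][][]]][][P]⇒[[[][][]]][][[]]

P ⇒ PP   [P ::= P P]
PP ⇒ [P]P   [P ::= [ P ]]
[P]P ⇒ [[P]]P   [P ::= [ P ]]
[[P]]P ⇒ [[PP]]P   [P ::= P P]
[[PP]]P ⇒ [[[]P]]P   [P ::= [ ]]
[[[]P]]P ⇒ [[[]PP]]P   [P ::= P P]
[[[]PP]]P ⇒ [[[][]P]]P   [P ::= [ ]]
[[[][]P]]P ⇒ [[[][][]]]P   [P ::= [ ]]
[[[][][]]]P ⇒ [[[][][]]]PP   [P ::= P P]
[[[][][]]]PP ⇒ [[[][][]]][]P   [P ::= [ ]]
[[[][][]]][]P ⇒ [[[][][]]][][P]   [P ::= [ P ]]
[[[][][]]][][P] ⇒ [[[][][]]][][[]]   [P ::= [ ]]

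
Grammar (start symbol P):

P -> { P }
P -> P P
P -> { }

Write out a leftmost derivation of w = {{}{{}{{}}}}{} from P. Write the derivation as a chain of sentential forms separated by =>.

P => PP   [P -> P P]
PP => {P}P   [P -> { P }]
{P}P => {PP}P   [P -> P P]
{PP}P => {{}P}P   [P -> { }]
{{}P}P => {{}{P}}P   [P -> { P }]
{{}{P}}P => {{}{PP}}P   [P -> P P]
{{}{PP}}P => {{}{{}P}}P   [P -> { }]
{{}{{}P}}P => {{}{{}{P}}}P   [P -> { P }]
{{}{{}{P}}}P => {{}{{}{{}}}}P   [P -> { }]
{{}{{}{{}}}}P => {{}{{}{{}}}}{}   [P -> { }]

P => PP => {P}P => {PP}P => {{}P}P => {{}{P}}P => {{}{PP}}P => {{}{{}P}}P => {{}{{}{P}}}P => {{}{{}{{}}}}P => {{}{{}{{}}}}{}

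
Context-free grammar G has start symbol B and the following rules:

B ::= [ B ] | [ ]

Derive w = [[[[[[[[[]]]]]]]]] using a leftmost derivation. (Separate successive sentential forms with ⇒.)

B ⇒ [B]   [B ::= [ B ]]
[B] ⇒ [[B]]   [B ::= [ B ]]
[[B]] ⇒ [[[B]]]   [B ::= [ B ]]
[[[B]]] ⇒ [[[[B]]]]   [B ::= [ B ]]
[[[[B]]]] ⇒ [[[[[B]]]]]   [B ::= [ B ]]
[[[[[B]]]]] ⇒ [[[[[[B]]]]]]   [B ::= [ B ]]
[[[[[[B]]]]]] ⇒ [[[[[[[B]]]]]]]   [B ::= [ B ]]
[[[[[[[B]]]]]]] ⇒ [[[[[[[[B]]]]]]]]   [B ::= [ B ]]
[[[[[[[[B]]]]]]]] ⇒ [[[[[[[[[]]]]]]]]]   [B ::= [ ]]

B ⇒ [B] ⇒ [[B]] ⇒ [[[B]]] ⇒ [[[[B]]]] ⇒ [[[[[B]]]]] ⇒ [[[[[[B]]]]]] ⇒ [[[[[[[B]]]]]]] ⇒ [[[[[[[[B]]]]]]]] ⇒ [[[[[[[[[]]]]]]]]]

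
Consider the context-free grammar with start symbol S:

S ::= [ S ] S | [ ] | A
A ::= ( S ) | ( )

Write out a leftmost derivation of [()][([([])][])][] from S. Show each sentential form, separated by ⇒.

S ⇒ [S]S ⇒ [A]S ⇒ [()]S ⇒ [()][S]S ⇒ [()][A]S ⇒ [()][(S)]S ⇒ [()][([S]S)]S ⇒ [()][([A]S)]S ⇒ [()][([(S)]S)]S ⇒ [()][([([])]S)]S ⇒ [()][([([])][])]S ⇒ [()][([([])][])][]

S ⇒ [S]S   [S ::= [ S ] S]
[S]S ⇒ [A]S   [S ::= A]
[A]S ⇒ [()]S   [A ::= ( )]
[()]S ⇒ [()][S]S   [S ::= [ S ] S]
[()][S]S ⇒ [()][A]S   [S ::= A]
[()][A]S ⇒ [()][(S)]S   [A ::= ( S )]
[()][(S)]S ⇒ [()][([S]S)]S   [S ::= [ S ] S]
[()][([S]S)]S ⇒ [()][([A]S)]S   [S ::= A]
[()][([A]S)]S ⇒ [()][([(S)]S)]S   [A ::= ( S )]
[()][([(S)]S)]S ⇒ [()][([([])]S)]S   [S ::= [ ]]
[()][([([])]S)]S ⇒ [()][([([])][])]S   [S ::= [ ]]
[()][([([])][])]S ⇒ [()][([([])][])][]   [S ::= [ ]]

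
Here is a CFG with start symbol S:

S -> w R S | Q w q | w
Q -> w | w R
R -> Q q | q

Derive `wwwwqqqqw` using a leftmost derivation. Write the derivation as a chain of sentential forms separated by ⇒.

S ⇒ wRS   [S -> w R S]
wRS ⇒ wQqS   [R -> Q q]
wQqS ⇒ wwRqS   [Q -> w R]
wwRqS ⇒ wwQqqS   [R -> Q q]
wwQqqS ⇒ wwwRqqS   [Q -> w R]
wwwRqqS ⇒ wwwQqqqS   [R -> Q q]
wwwQqqqS ⇒ wwwwRqqqS   [Q -> w R]
wwwwRqqqS ⇒ wwwwqqqqS   [R -> q]
wwwwqqqqS ⇒ wwwwqqqqw   [S -> w]

S⇒wRS⇒wQqS⇒wwRqS⇒wwQqqS⇒wwwRqqS⇒wwwQqqqS⇒wwwwRqqqS⇒wwwwqqqqS⇒wwwwqqqqw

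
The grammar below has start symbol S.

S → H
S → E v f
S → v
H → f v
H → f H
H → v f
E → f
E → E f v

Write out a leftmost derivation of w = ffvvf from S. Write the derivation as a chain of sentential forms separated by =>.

S => Evf   [S → E v f]
Evf => Efvvf   [E → E f v]
Efvvf => ffvvf   [E → f]

S => Evf => Efvvf => ffvvf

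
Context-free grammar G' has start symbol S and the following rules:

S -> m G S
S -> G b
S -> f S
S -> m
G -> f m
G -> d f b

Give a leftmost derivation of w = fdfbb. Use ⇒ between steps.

S ⇒ fS   [S -> f S]
fS ⇒ fGb   [S -> G b]
fGb ⇒ fdfbb   [G -> d f b]

S ⇒ fS ⇒ fGb ⇒ fdfbb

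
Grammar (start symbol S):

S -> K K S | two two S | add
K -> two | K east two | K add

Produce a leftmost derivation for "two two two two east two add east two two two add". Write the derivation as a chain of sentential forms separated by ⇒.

S ⇒ two two S ⇒ two two K K S ⇒ two two two K S ⇒ two two two K east two S ⇒ two two two K add east two S ⇒ two two two K east two add east two S ⇒ two two two two east two add east two S ⇒ two two two two east two add east two two two S ⇒ two two two two east two add east two two two add

S ⇒ two two S   [S -> two two S]
two two S ⇒ two two K K S   [S -> K K S]
two two K K S ⇒ two two two K S   [K -> two]
two two two K S ⇒ two two two K east two S   [K -> K east two]
two two two K east two S ⇒ two two two K add east two S   [K -> K add]
two two two K add east two S ⇒ two two two K east two add east two S   [K -> K east two]
two two two K east two add east two S ⇒ two two two two east two add east two S   [K -> two]
two two two two east two add east two S ⇒ two two two two east two add east two two two S   [S -> two two S]
two two two two east two add east two two two S ⇒ two two two two east two add east two two two add   [S -> add]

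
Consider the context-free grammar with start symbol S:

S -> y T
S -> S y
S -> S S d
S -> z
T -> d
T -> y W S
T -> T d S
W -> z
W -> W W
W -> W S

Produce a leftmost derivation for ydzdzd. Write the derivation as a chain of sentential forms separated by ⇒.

S ⇒ SSd   [S -> S S d]
SSd ⇒ SSdSd   [S -> S S d]
SSdSd ⇒ yTSdSd   [S -> y T]
yTSdSd ⇒ ydSdSd   [T -> d]
ydSdSd ⇒ ydzdSd   [S -> z]
ydzdSd ⇒ ydzdzd   [S -> z]

S⇒SSd⇒SSdSd⇒yTSdSd⇒ydSdSd⇒ydzdSd⇒ydzdzd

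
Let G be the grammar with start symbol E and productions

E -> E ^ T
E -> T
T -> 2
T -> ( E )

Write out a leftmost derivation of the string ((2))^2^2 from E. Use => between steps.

E => E^T   [E -> E ^ T]
E^T => E^T^T   [E -> E ^ T]
E^T^T => T^T^T   [E -> T]
T^T^T => (E)^T^T   [T -> ( E )]
(E)^T^T => (T)^T^T   [E -> T]
(T)^T^T => ((E))^T^T   [T -> ( E )]
((E))^T^T => ((T))^T^T   [E -> T]
((T))^T^T => ((2))^T^T   [T -> 2]
((2))^T^T => ((2))^2^T   [T -> 2]
((2))^2^T => ((2))^2^2   [T -> 2]

E=>E^T=>E^T^T=>T^T^T=>(E)^T^T=>(T)^T^T=>((E))^T^T=>((T))^T^T=>((2))^T^T=>((2))^2^T=>((2))^2^2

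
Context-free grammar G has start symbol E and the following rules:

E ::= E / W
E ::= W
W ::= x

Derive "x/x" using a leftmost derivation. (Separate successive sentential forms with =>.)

E => E/W   [E ::= E / W]
E/W => W/W   [E ::= W]
W/W => x/W   [W ::= x]
x/W => x/x   [W ::= x]

E=>E/W=>W/W=>x/W=>x/x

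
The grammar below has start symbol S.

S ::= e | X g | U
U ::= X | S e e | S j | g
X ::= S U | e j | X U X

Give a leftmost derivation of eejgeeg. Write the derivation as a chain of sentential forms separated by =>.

S => Xg => SUg => eUg => eSeeg => eXgeeg => eejgeeg

S => Xg   [S ::= X g]
Xg => SUg   [X ::= S U]
SUg => eUg   [S ::= e]
eUg => eSeeg   [U ::= S e e]
eSeeg => eXgeeg   [S ::= X g]
eXgeeg => eejgeeg   [X ::= e j]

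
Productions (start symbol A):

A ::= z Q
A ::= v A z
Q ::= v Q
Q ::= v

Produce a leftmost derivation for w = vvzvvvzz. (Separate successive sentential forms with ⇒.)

A ⇒ vAz   [A ::= v A z]
vAz ⇒ vvAzz   [A ::= v A z]
vvAzz ⇒ vvzQzz   [A ::= z Q]
vvzQzz ⇒ vvzvQzz   [Q ::= v Q]
vvzvQzz ⇒ vvzvvQzz   [Q ::= v Q]
vvzvvQzz ⇒ vvzvvvzz   [Q ::= v]

A ⇒ vAz ⇒ vvAzz ⇒ vvzQzz ⇒ vvzvQzz ⇒ vvzvvQzz ⇒ vvzvvvzz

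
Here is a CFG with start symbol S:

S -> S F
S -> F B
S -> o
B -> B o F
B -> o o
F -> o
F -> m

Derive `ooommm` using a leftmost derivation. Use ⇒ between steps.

S ⇒ SF   [S -> S F]
SF ⇒ SFF   [S -> S F]
SFF ⇒ SFFF   [S -> S F]
SFFF ⇒ FBFFF   [S -> F B]
FBFFF ⇒ oBFFF   [F -> o]
oBFFF ⇒ oooFFF   [B -> o o]
oooFFF ⇒ ooomFF   [F -> m]
ooomFF ⇒ ooommF   [F -> m]
ooommF ⇒ ooommm   [F -> m]

S ⇒ SF ⇒ SFF ⇒ SFFF ⇒ FBFFF ⇒ oBFFF ⇒ oooFFF ⇒ ooomFF ⇒ ooommF ⇒ ooommm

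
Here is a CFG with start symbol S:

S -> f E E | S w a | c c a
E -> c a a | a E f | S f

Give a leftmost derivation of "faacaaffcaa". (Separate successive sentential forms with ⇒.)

S ⇒ fEE ⇒ faEfE ⇒ faaEffE ⇒ faacaaffE ⇒ faacaaffcaa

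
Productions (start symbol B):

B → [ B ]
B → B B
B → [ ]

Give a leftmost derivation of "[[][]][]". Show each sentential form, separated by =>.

B => BB => [B]B => [BB]B => [[]B]B => [[][]]B => [[][]][]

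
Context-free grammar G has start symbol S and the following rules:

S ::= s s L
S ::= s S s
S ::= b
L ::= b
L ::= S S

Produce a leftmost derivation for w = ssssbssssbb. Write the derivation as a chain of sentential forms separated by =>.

S=>ssL=>ssSS=>sssSsS=>ssssSssS=>ssssbssS=>ssssbssssL=>ssssbssssSS=>ssssbssssbS=>ssssbssssbb

S => ssL   [S ::= s s L]
ssL => ssSS   [L ::= S S]
ssSS => sssSsS   [S ::= s S s]
sssSsS => ssssSssS   [S ::= s S s]
ssssSssS => ssssbssS   [S ::= b]
ssssbssS => ssssbssssL   [S ::= s s L]
ssssbssssL => ssssbssssSS   [L ::= S S]
ssssbssssSS => ssssbssssbS   [S ::= b]
ssssbssssbS => ssssbssssbb   [S ::= b]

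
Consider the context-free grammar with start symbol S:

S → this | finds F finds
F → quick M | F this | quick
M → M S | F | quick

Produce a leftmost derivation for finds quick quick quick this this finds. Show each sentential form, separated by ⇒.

S ⇒ finds F finds ⇒ finds quick M finds ⇒ finds quick F finds ⇒ finds quick quick M finds ⇒ finds quick quick M S finds ⇒ finds quick quick F S finds ⇒ finds quick quick F this S finds ⇒ finds quick quick quick this S finds ⇒ finds quick quick quick this this finds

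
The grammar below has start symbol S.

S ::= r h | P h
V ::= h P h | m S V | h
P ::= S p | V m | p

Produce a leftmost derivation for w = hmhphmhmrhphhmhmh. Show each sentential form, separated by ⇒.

S ⇒ Ph ⇒ Vmh ⇒ hPhmh ⇒ hVmhmh ⇒ hmSVmhmh ⇒ hmPhVmhmh ⇒ hmVmhVmhmh ⇒ hmhPhmhVmhmh ⇒ hmhphmhVmhmh ⇒ hmhphmhmSVmhmh ⇒ hmhphmhmPhVmhmh ⇒ hmhphmhmSphVmhmh ⇒ hmhphmhmrhphVmhmh ⇒ hmhphmhmrhphhmhmh

S ⇒ Ph   [S ::= P h]
Ph ⇒ Vmh   [P ::= V m]
Vmh ⇒ hPhmh   [V ::= h P h]
hPhmh ⇒ hVmhmh   [P ::= V m]
hVmhmh ⇒ hmSVmhmh   [V ::= m S V]
hmSVmhmh ⇒ hmPhVmhmh   [S ::= P h]
hmPhVmhmh ⇒ hmVmhVmhmh   [P ::= V m]
hmVmhVmhmh ⇒ hmhPhmhVmhmh   [V ::= h P h]
hmhPhmhVmhmh ⇒ hmhphmhVmhmh   [P ::= p]
hmhphmhVmhmh ⇒ hmhphmhmSVmhmh   [V ::= m S V]
hmhphmhmSVmhmh ⇒ hmhphmhmPhVmhmh   [S ::= P h]
hmhphmhmPhVmhmh ⇒ hmhphmhmSphVmhmh   [P ::= S p]
hmhphmhmSphVmhmh ⇒ hmhphmhmrhphVmhmh   [S ::= r h]
hmhphmhmrhphVmhmh ⇒ hmhphmhmrhphhmhmh   [V ::= h]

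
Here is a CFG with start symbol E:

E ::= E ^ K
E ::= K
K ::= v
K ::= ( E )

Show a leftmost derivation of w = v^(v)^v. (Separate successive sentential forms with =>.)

E => E^K   [E ::= E ^ K]
E^K => E^K^K   [E ::= E ^ K]
E^K^K => K^K^K   [E ::= K]
K^K^K => v^K^K   [K ::= v]
v^K^K => v^(E)^K   [K ::= ( E )]
v^(E)^K => v^(K)^K   [E ::= K]
v^(K)^K => v^(v)^K   [K ::= v]
v^(v)^K => v^(v)^v   [K ::= v]

E => E^K => E^K^K => K^K^K => v^K^K => v^(E)^K => v^(K)^K => v^(v)^K => v^(v)^v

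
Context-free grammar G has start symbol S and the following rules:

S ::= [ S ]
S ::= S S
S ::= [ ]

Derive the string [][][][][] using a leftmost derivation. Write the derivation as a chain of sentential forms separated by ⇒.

S ⇒ SS   [S ::= S S]
SS ⇒ SSS   [S ::= S S]
SSS ⇒ SSSS   [S ::= S S]
SSSS ⇒ SSSSS   [S ::= S S]
SSSSS ⇒ []SSSS   [S ::= [ ]]
[]SSSS ⇒ [][]SSS   [S ::= [ ]]
[][]SSS ⇒ [][][]SS   [S ::= [ ]]
[][][]SS ⇒ [][][][]S   [S ::= [ ]]
[][][][]S ⇒ [][][][][]   [S ::= [ ]]

S ⇒ SS ⇒ SSS ⇒ SSSS ⇒ SSSSS ⇒ []SSSS ⇒ [][]SSS ⇒ [][][]SS ⇒ [][][][]S ⇒ [][][][][]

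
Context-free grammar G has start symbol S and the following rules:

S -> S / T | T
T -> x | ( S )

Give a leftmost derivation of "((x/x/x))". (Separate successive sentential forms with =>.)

S => T   [S -> T]
T => (S)   [T -> ( S )]
(S) => (T)   [S -> T]
(T) => ((S))   [T -> ( S )]
((S)) => ((S/T))   [S -> S / T]
((S/T)) => ((S/T/T))   [S -> S / T]
((S/T/T)) => ((T/T/T))   [S -> T]
((T/T/T)) => ((x/T/T))   [T -> x]
((x/T/T)) => ((x/x/T))   [T -> x]
((x/x/T)) => ((x/x/x))   [T -> x]

S => T => (S) => (T) => ((S)) => ((S/T)) => ((S/T/T)) => ((T/T/T)) => ((x/T/T)) => ((x/x/T)) => ((x/x/x))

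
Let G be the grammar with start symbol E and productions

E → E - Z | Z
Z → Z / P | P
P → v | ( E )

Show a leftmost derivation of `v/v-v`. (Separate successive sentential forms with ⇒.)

E ⇒ E-Z   [E → E - Z]
E-Z ⇒ Z-Z   [E → Z]
Z-Z ⇒ Z/P-Z   [Z → Z / P]
Z/P-Z ⇒ P/P-Z   [Z → P]
P/P-Z ⇒ v/P-Z   [P → v]
v/P-Z ⇒ v/v-Z   [P → v]
v/v-Z ⇒ v/v-P   [Z → P]
v/v-P ⇒ v/v-v   [P → v]

E⇒E-Z⇒Z-Z⇒Z/P-Z⇒P/P-Z⇒v/P-Z⇒v/v-Z⇒v/v-P⇒v/v-v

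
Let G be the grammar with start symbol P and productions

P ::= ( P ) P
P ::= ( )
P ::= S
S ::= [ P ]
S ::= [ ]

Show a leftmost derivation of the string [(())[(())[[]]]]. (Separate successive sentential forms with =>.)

P=>S=>[P]=>[(P)P]=>[(())P]=>[(())S]=>[(())[P]]=>[(())[(P)P]]=>[(())[(())P]]=>[(())[(())S]]=>[(())[(())[P]]]=>[(())[(())[S]]]=>[(())[(())[[]]]]

P => S   [P ::= S]
S => [P]   [S ::= [ P ]]
[P] => [(P)P]   [P ::= ( P ) P]
[(P)P] => [(())P]   [P ::= ( )]
[(())P] => [(())S]   [P ::= S]
[(())S] => [(())[P]]   [S ::= [ P ]]
[(())[P]] => [(())[(P)P]]   [P ::= ( P ) P]
[(())[(P)P]] => [(())[(())P]]   [P ::= ( )]
[(())[(())P]] => [(())[(())S]]   [P ::= S]
[(())[(())S]] => [(())[(())[P]]]   [S ::= [ P ]]
[(())[(())[P]]] => [(())[(())[S]]]   [P ::= S]
[(())[(())[S]]] => [(())[(())[[]]]]   [S ::= [ ]]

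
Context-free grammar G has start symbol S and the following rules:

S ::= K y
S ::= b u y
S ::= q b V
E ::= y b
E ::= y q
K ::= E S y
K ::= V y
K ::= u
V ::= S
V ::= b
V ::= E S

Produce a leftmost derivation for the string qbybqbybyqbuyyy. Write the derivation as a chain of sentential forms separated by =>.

S => qbV   [S ::= q b V]
qbV => qbES   [V ::= E S]
qbES => qbybS   [E ::= y b]
qbybS => qbybqbV   [S ::= q b V]
qbybqbV => qbybqbES   [V ::= E S]
qbybqbES => qbybqbybS   [E ::= y b]
qbybqbybS => qbybqbybKy   [S ::= K y]
qbybqbybKy => qbybqbybESyy   [K ::= E S y]
qbybqbybESyy => qbybqbybyqSyy   [E ::= y q]
qbybqbybyqSyy => qbybqbybyqbuyyy   [S ::= b u y]

S=>qbV=>qbES=>qbybS=>qbybqbV=>qbybqbES=>qbybqbybS=>qbybqbybKy=>qbybqbybESyy=>qbybqbybyqSyy=>qbybqbybyqbuyyy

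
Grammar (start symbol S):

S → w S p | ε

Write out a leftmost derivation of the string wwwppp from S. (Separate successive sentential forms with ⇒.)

S ⇒ wSp   [S → w S p]
wSp ⇒ wwSpp   [S → w S p]
wwSpp ⇒ wwwSppp   [S → w S p]
wwwSppp ⇒ wwwppp   [S → ε]

S ⇒ wSp ⇒ wwSpp ⇒ wwwSppp ⇒ wwwppp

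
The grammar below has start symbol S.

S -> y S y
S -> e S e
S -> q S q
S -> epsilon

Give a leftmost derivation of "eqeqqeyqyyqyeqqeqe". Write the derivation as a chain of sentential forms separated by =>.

S => eSe   [S -> e S e]
eSe => eqSqe   [S -> q S q]
eqSqe => eqeSeqe   [S -> e S e]
eqeSeqe => eqeqSqeqe   [S -> q S q]
eqeqSqeqe => eqeqqSqqeqe   [S -> q S q]
eqeqqSqqeqe => eqeqqeSeqqeqe   [S -> e S e]
eqeqqeSeqqeqe => eqeqqeySyeqqeqe   [S -> y S y]
eqeqqeySyeqqeqe => eqeqqeyqSqyeqqeqe   [S -> q S q]
eqeqqeyqSqyeqqeqe => eqeqqeyqySyqyeqqeqe   [S -> y S y]
eqeqqeyqySyqyeqqeqe => eqeqqeyqyyqyeqqeqe   [S -> epsilon]

S => eSe => eqSqe => eqeSeqe => eqeqSqeqe => eqeqqSqqeqe => eqeqqeSeqqeqe => eqeqqeySyeqqeqe => eqeqqeyqSqyeqqeqe => eqeqqeyqySyqyeqqeqe => eqeqqeyqyyqyeqqeqe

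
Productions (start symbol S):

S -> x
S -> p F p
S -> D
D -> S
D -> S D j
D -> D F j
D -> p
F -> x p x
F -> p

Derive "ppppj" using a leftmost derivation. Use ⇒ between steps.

S ⇒ D ⇒ SDj ⇒ pFpDj ⇒ pppDj ⇒ ppppj

S ⇒ D   [S -> D]
D ⇒ SDj   [D -> S D j]
SDj ⇒ pFpDj   [S -> p F p]
pFpDj ⇒ pppDj   [F -> p]
pppDj ⇒ ppppj   [D -> p]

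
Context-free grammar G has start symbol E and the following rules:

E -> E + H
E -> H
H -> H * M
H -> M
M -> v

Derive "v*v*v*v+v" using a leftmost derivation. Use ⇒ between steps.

E ⇒ E+H ⇒ H+H ⇒ H*M+H ⇒ H*M*M+H ⇒ H*M*M*M+H ⇒ M*M*M*M+H ⇒ v*M*M*M+H ⇒ v*v*M*M+H ⇒ v*v*v*M+H ⇒ v*v*v*v+H ⇒ v*v*v*v+M ⇒ v*v*v*v+v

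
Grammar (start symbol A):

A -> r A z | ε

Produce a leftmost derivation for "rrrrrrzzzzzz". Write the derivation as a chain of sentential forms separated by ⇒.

A ⇒ rAz ⇒ rrAzz ⇒ rrrAzzz ⇒ rrrrAzzzz ⇒ rrrrrAzzzzz ⇒ rrrrrrAzzzzzz ⇒ rrrrrrzzzzzz

A ⇒ rAz   [A -> r A z]
rAz ⇒ rrAzz   [A -> r A z]
rrAzz ⇒ rrrAzzz   [A -> r A z]
rrrAzzz ⇒ rrrrAzzzz   [A -> r A z]
rrrrAzzzz ⇒ rrrrrAzzzzz   [A -> r A z]
rrrrrAzzzzz ⇒ rrrrrrAzzzzzz   [A -> r A z]
rrrrrrAzzzzzz ⇒ rrrrrrzzzzzz   [A -> ε]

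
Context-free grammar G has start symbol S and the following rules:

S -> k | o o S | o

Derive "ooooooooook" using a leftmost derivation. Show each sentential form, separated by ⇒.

S⇒ooS⇒ooooS⇒ooooooS⇒ooooooooS⇒ooooooooooS⇒ooooooooook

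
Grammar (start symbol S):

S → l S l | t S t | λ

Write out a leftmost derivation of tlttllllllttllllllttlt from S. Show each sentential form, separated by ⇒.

S ⇒ tSt ⇒ tlSlt ⇒ tltStlt ⇒ tlttSttlt ⇒ tlttlSlttlt ⇒ tlttllSllttlt ⇒ tlttlllSlllttlt ⇒ tlttllllSllllttlt ⇒ tlttlllllSlllllttlt ⇒ tlttllllllSllllllttlt ⇒ tlttlllllltStllllllttlt ⇒ tlttllllllttllllllttlt

S ⇒ tSt   [S → t S t]
tSt ⇒ tlSlt   [S → l S l]
tlSlt ⇒ tltStlt   [S → t S t]
tltStlt ⇒ tlttSttlt   [S → t S t]
tlttSttlt ⇒ tlttlSlttlt   [S → l S l]
tlttlSlttlt ⇒ tlttllSllttlt   [S → l S l]
tlttllSllttlt ⇒ tlttlllSlllttlt   [S → l S l]
tlttlllSlllttlt ⇒ tlttllllSllllttlt   [S → l S l]
tlttllllSllllttlt ⇒ tlttlllllSlllllttlt   [S → l S l]
tlttlllllSlllllttlt ⇒ tlttllllllSllllllttlt   [S → l S l]
tlttllllllSllllllttlt ⇒ tlttlllllltStllllllttlt   [S → t S t]
tlttlllllltStllllllttlt ⇒ tlttllllllttllllllttlt   [S → λ]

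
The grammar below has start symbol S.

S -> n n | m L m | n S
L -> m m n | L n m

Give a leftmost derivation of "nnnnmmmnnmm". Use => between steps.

S => nS   [S -> n S]
nS => nnS   [S -> n S]
nnS => nnnS   [S -> n S]
nnnS => nnnnS   [S -> n S]
nnnnS => nnnnmLm   [S -> m L m]
nnnnmLm => nnnnmLnmm   [L -> L n m]
nnnnmLnmm => nnnnmmmnnmm   [L -> m m n]

S=>nS=>nnS=>nnnS=>nnnnS=>nnnnmLm=>nnnnmLnmm=>nnnnmmmnnmm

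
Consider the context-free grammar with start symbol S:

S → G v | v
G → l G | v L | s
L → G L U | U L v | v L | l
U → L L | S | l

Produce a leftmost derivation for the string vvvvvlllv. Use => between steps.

S => Gv => vLv => vGLUv => vvLLUv => vvvLLUv => vvvvLLUv => vvvvvLLUv => vvvvvlLUv => vvvvvllUv => vvvvvlllv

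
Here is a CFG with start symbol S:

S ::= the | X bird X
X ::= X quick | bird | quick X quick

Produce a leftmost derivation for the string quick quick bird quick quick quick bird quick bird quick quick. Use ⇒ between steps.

S ⇒ X bird X ⇒ quick X quick bird X ⇒ quick quick X quick quick bird X ⇒ quick quick X quick quick quick bird X ⇒ quick quick bird quick quick quick bird X ⇒ quick quick bird quick quick quick bird quick X quick ⇒ quick quick bird quick quick quick bird quick X quick quick ⇒ quick quick bird quick quick quick bird quick bird quick quick

S ⇒ X bird X   [S ::= X bird X]
X bird X ⇒ quick X quick bird X   [X ::= quick X quick]
quick X quick bird X ⇒ quick quick X quick quick bird X   [X ::= quick X quick]
quick quick X quick quick bird X ⇒ quick quick X quick quick quick bird X   [X ::= X quick]
quick quick X quick quick quick bird X ⇒ quick quick bird quick quick quick bird X   [X ::= bird]
quick quick bird quick quick quick bird X ⇒ quick quick bird quick quick quick bird quick X quick   [X ::= quick X quick]
quick quick bird quick quick quick bird quick X quick ⇒ quick quick bird quick quick quick bird quick X quick quick   [X ::= X quick]
quick quick bird quick quick quick bird quick X quick quick ⇒ quick quick bird quick quick quick bird quick bird quick quick   [X ::= bird]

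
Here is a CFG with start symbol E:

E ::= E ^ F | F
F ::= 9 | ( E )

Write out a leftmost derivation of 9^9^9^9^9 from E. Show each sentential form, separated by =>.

E => E^F => E^F^F => E^F^F^F => E^F^F^F^F => F^F^F^F^F => 9^F^F^F^F => 9^9^F^F^F => 9^9^9^F^F => 9^9^9^9^F => 9^9^9^9^9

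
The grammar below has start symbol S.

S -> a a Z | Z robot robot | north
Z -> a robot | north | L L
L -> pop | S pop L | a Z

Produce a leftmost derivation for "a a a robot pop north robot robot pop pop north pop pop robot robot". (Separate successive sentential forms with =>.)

S => Z robot robot => L L robot robot => S pop L L robot robot => a a Z pop L L robot robot => a a a robot pop L L robot robot => a a a robot pop S pop L L robot robot => a a a robot pop Z robot robot pop L L robot robot => a a a robot pop north robot robot pop L L robot robot => a a a robot pop north robot robot pop pop L robot robot => a a a robot pop north robot robot pop pop S pop L robot robot => a a a robot pop north robot robot pop pop north pop L robot robot => a a a robot pop north robot robot pop pop north pop pop robot robot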